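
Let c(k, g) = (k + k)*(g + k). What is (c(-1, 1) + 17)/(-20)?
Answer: -17/20 ≈ -0.85000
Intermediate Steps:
c(k, g) = 2*k*(g + k) (c(k, g) = (2*k)*(g + k) = 2*k*(g + k))
(c(-1, 1) + 17)/(-20) = (2*(-1)*(1 - 1) + 17)/(-20) = (2*(-1)*0 + 17)*(-1/20) = (0 + 17)*(-1/20) = 17*(-1/20) = -17/20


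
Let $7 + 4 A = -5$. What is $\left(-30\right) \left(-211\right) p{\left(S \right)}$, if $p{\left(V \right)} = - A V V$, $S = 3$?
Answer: $170910$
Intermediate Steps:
$A = -3$ ($A = - \frac{7}{4} + \frac{1}{4} \left(-5\right) = - \frac{7}{4} - \frac{5}{4} = -3$)
$p{\left(V \right)} = 3 V^{2}$ ($p{\left(V \right)} = \left(-1\right) \left(-3\right) V V = 3 V V = 3 V^{2}$)
$\left(-30\right) \left(-211\right) p{\left(S \right)} = \left(-30\right) \left(-211\right) 3 \cdot 3^{2} = 6330 \cdot 3 \cdot 9 = 6330 \cdot 27 = 170910$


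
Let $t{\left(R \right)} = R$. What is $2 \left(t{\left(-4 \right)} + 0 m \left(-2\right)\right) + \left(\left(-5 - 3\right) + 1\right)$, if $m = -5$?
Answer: $-15$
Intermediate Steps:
$2 \left(t{\left(-4 \right)} + 0 m \left(-2\right)\right) + \left(\left(-5 - 3\right) + 1\right) = 2 \left(-4 + 0 \left(\left(-5\right) \left(-2\right)\right)\right) + \left(\left(-5 - 3\right) + 1\right) = 2 \left(-4 + 0 \cdot 10\right) + \left(-8 + 1\right) = 2 \left(-4 + 0\right) - 7 = 2 \left(-4\right) - 7 = -8 - 7 = -15$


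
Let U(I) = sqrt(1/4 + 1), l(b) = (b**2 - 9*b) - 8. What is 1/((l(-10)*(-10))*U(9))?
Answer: -sqrt(5)/4550 ≈ -0.00049144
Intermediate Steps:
l(b) = -8 + b**2 - 9*b
U(I) = sqrt(5)/2 (U(I) = sqrt(1/4 + 1) = sqrt(5/4) = sqrt(5)/2)
1/((l(-10)*(-10))*U(9)) = 1/(((-8 + (-10)**2 - 9*(-10))*(-10))*(sqrt(5)/2)) = 1/(((-8 + 100 + 90)*(-10))*(sqrt(5)/2)) = 1/((182*(-10))*(sqrt(5)/2)) = 1/(-910*sqrt(5)) = -sqrt(5)/4550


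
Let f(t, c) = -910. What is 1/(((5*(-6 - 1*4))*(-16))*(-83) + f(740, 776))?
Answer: -1/67310 ≈ -1.4857e-5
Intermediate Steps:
1/(((5*(-6 - 1*4))*(-16))*(-83) + f(740, 776)) = 1/(((5*(-6 - 1*4))*(-16))*(-83) - 910) = 1/(((5*(-6 - 4))*(-16))*(-83) - 910) = 1/(((5*(-10))*(-16))*(-83) - 910) = 1/(-50*(-16)*(-83) - 910) = 1/(800*(-83) - 910) = 1/(-66400 - 910) = 1/(-67310) = -1/67310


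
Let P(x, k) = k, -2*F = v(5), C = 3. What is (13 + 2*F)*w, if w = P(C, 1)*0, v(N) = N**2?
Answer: 0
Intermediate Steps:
F = -25/2 (F = -1/2*5**2 = -1/2*25 = -25/2 ≈ -12.500)
w = 0 (w = 1*0 = 0)
(13 + 2*F)*w = (13 + 2*(-25/2))*0 = (13 - 25)*0 = -12*0 = 0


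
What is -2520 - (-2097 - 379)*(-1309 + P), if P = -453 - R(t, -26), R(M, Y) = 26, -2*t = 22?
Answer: -4429608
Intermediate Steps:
t = -11 (t = -½*22 = -11)
P = -479 (P = -453 - 1*26 = -453 - 26 = -479)
-2520 - (-2097 - 379)*(-1309 + P) = -2520 - (-2097 - 379)*(-1309 - 479) = -2520 - (-2476)*(-1788) = -2520 - 1*4427088 = -2520 - 4427088 = -4429608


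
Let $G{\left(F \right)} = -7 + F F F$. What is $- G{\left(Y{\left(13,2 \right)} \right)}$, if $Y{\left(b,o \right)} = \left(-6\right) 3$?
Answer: $5839$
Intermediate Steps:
$Y{\left(b,o \right)} = -18$
$G{\left(F \right)} = -7 + F^{3}$ ($G{\left(F \right)} = -7 + F^{2} F = -7 + F^{3}$)
$- G{\left(Y{\left(13,2 \right)} \right)} = - (-7 + \left(-18\right)^{3}) = - (-7 - 5832) = \left(-1\right) \left(-5839\right) = 5839$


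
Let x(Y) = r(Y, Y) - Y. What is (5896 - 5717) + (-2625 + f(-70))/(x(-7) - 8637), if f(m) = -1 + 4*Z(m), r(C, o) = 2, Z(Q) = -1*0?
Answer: 773519/4314 ≈ 179.30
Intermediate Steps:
Z(Q) = 0
x(Y) = 2 - Y
f(m) = -1 (f(m) = -1 + 4*0 = -1 + 0 = -1)
(5896 - 5717) + (-2625 + f(-70))/(x(-7) - 8637) = (5896 - 5717) + (-2625 - 1)/((2 - 1*(-7)) - 8637) = 179 - 2626/((2 + 7) - 8637) = 179 - 2626/(9 - 8637) = 179 - 2626/(-8628) = 179 - 2626*(-1/8628) = 179 + 1313/4314 = 773519/4314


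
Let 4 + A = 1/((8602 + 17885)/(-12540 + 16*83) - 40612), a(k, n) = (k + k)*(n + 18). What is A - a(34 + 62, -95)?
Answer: 6730342442968/455368231 ≈ 14780.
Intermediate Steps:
a(k, n) = 2*k*(18 + n) (a(k, n) = (2*k)*(18 + n) = 2*k*(18 + n))
A = -1821484136/455368231 (A = -4 + 1/((8602 + 17885)/(-12540 + 16*83) - 40612) = -4 + 1/(26487/(-12540 + 1328) - 40612) = -4 + 1/(26487/(-11212) - 40612) = -4 + 1/(26487*(-1/11212) - 40612) = -4 + 1/(-26487/11212 - 40612) = -4 + 1/(-455368231/11212) = -4 - 11212/455368231 = -1821484136/455368231 ≈ -4.0000)
A - a(34 + 62, -95) = -1821484136/455368231 - 2*(34 + 62)*(18 - 95) = -1821484136/455368231 - 2*96*(-77) = -1821484136/455368231 - 1*(-14784) = -1821484136/455368231 + 14784 = 6730342442968/455368231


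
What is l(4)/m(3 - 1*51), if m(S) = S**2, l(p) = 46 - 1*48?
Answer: -1/1152 ≈ -0.00086806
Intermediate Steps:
l(p) = -2 (l(p) = 46 - 48 = -2)
l(4)/m(3 - 1*51) = -2/(3 - 1*51)**2 = -2/(3 - 51)**2 = -2/((-48)**2) = -2/2304 = -2*1/2304 = -1/1152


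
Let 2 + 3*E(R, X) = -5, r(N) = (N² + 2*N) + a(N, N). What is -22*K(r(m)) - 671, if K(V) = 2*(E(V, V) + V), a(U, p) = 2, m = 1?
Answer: -2365/3 ≈ -788.33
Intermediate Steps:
r(N) = 2 + N² + 2*N (r(N) = (N² + 2*N) + 2 = 2 + N² + 2*N)
E(R, X) = -7/3 (E(R, X) = -⅔ + (⅓)*(-5) = -⅔ - 5/3 = -7/3)
K(V) = -14/3 + 2*V (K(V) = 2*(-7/3 + V) = -14/3 + 2*V)
-22*K(r(m)) - 671 = -22*(-14/3 + 2*(2 + 1² + 2*1)) - 671 = -22*(-14/3 + 2*(2 + 1 + 2)) - 671 = -22*(-14/3 + 2*5) - 671 = -22*(-14/3 + 10) - 671 = -22*16/3 - 671 = -352/3 - 671 = -2365/3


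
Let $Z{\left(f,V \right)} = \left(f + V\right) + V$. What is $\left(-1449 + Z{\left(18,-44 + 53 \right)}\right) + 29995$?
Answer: $28582$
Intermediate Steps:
$Z{\left(f,V \right)} = f + 2 V$ ($Z{\left(f,V \right)} = \left(V + f\right) + V = f + 2 V$)
$\left(-1449 + Z{\left(18,-44 + 53 \right)}\right) + 29995 = \left(-1449 + \left(18 + 2 \left(-44 + 53\right)\right)\right) + 29995 = \left(-1449 + \left(18 + 2 \cdot 9\right)\right) + 29995 = \left(-1449 + \left(18 + 18\right)\right) + 29995 = \left(-1449 + 36\right) + 29995 = -1413 + 29995 = 28582$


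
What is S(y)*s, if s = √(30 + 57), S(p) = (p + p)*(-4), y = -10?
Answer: 80*√87 ≈ 746.19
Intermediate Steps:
S(p) = -8*p (S(p) = (2*p)*(-4) = -8*p)
s = √87 ≈ 9.3274
S(y)*s = (-8*(-10))*√87 = 80*√87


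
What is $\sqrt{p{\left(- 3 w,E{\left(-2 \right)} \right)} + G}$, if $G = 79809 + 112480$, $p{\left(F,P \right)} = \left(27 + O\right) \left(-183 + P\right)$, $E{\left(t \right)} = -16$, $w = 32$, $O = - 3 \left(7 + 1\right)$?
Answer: $2 \sqrt{47923} \approx 437.83$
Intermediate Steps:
$O = -24$ ($O = \left(-3\right) 8 = -24$)
$p{\left(F,P \right)} = -549 + 3 P$ ($p{\left(F,P \right)} = \left(27 - 24\right) \left(-183 + P\right) = 3 \left(-183 + P\right) = -549 + 3 P$)
$G = 192289$
$\sqrt{p{\left(- 3 w,E{\left(-2 \right)} \right)} + G} = \sqrt{\left(-549 + 3 \left(-16\right)\right) + 192289} = \sqrt{\left(-549 - 48\right) + 192289} = \sqrt{-597 + 192289} = \sqrt{191692} = 2 \sqrt{47923}$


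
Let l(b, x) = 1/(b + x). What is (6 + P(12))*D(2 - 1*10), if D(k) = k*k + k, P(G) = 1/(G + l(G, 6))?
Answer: 10560/31 ≈ 340.65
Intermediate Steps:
P(G) = 1/(G + 1/(6 + G)) (P(G) = 1/(G + 1/(G + 6)) = 1/(G + 1/(6 + G)))
D(k) = k + k**2 (D(k) = k**2 + k = k + k**2)
(6 + P(12))*D(2 - 1*10) = (6 + (6 + 12)/(1 + 12*(6 + 12)))*((2 - 1*10)*(1 + (2 - 1*10))) = (6 + 18/(1 + 12*18))*((2 - 10)*(1 + (2 - 10))) = (6 + 18/(1 + 216))*(-8*(1 - 8)) = (6 + 18/217)*(-8*(-7)) = (6 + (1/217)*18)*56 = (6 + 18/217)*56 = (1320/217)*56 = 10560/31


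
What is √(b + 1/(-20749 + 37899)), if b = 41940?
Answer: √10069794014/490 ≈ 204.79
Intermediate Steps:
√(b + 1/(-20749 + 37899)) = √(41940 + 1/(-20749 + 37899)) = √(41940 + 1/17150) = √(719271001/17150) = √10069794014/490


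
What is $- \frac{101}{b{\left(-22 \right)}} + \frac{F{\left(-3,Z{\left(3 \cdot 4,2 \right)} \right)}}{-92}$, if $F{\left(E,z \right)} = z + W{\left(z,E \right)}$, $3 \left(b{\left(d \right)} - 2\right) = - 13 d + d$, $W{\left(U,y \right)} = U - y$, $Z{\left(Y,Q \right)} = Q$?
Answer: $- \frac{4961}{4140} \approx -1.1983$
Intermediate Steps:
$b{\left(d \right)} = 2 - 4 d$ ($b{\left(d \right)} = 2 + \frac{- 13 d + d}{3} = 2 + \frac{\left(-12\right) d}{3} = 2 - 4 d$)
$F{\left(E,z \right)} = - E + 2 z$ ($F{\left(E,z \right)} = z - \left(E - z\right) = - E + 2 z$)
$- \frac{101}{b{\left(-22 \right)}} + \frac{F{\left(-3,Z{\left(3 \cdot 4,2 \right)} \right)}}{-92} = - \frac{101}{2 - -88} + \frac{\left(-1\right) \left(-3\right) + 2 \cdot 2}{-92} = - \frac{101}{2 + 88} + \left(3 + 4\right) \left(- \frac{1}{92}\right) = - \frac{101}{90} + 7 \left(- \frac{1}{92}\right) = \left(-101\right) \frac{1}{90} - \frac{7}{92} = - \frac{101}{90} - \frac{7}{92} = - \frac{4961}{4140}$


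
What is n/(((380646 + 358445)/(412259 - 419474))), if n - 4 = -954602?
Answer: 6887424570/739091 ≈ 9318.8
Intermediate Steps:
n = -954598 (n = 4 - 954602 = -954598)
n/(((380646 + 358445)/(412259 - 419474))) = -954598*(412259 - 419474)/(380646 + 358445) = -954598/(739091/(-7215)) = -954598/(739091*(-1/7215)) = -954598/(-739091/7215) = -954598*(-7215/739091) = 6887424570/739091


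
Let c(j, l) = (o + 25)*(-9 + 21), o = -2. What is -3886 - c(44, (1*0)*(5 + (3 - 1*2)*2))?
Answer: -4162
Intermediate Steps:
c(j, l) = 276 (c(j, l) = (-2 + 25)*(-9 + 21) = 23*12 = 276)
-3886 - c(44, (1*0)*(5 + (3 - 1*2)*2)) = -3886 - 1*276 = -3886 - 276 = -4162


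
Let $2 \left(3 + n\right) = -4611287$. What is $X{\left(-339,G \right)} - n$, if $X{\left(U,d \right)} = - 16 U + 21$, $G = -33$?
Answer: $\frac{4622183}{2} \approx 2.3111 \cdot 10^{6}$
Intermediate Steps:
$X{\left(U,d \right)} = 21 - 16 U$
$n = - \frac{4611293}{2}$ ($n = -3 + \frac{1}{2} \left(-4611287\right) = -3 - \frac{4611287}{2} = - \frac{4611293}{2} \approx -2.3056 \cdot 10^{6}$)
$X{\left(-339,G \right)} - n = \left(21 - -5424\right) - - \frac{4611293}{2} = \left(21 + 5424\right) + \frac{4611293}{2} = 5445 + \frac{4611293}{2} = \frac{4622183}{2}$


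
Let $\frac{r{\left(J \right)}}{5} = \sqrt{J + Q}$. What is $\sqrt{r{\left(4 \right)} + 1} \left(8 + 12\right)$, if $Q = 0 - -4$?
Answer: $20 \sqrt{1 + 10 \sqrt{2}} \approx 77.826$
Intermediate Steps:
$Q = 4$ ($Q = 0 + 4 = 4$)
$r{\left(J \right)} = 5 \sqrt{4 + J}$ ($r{\left(J \right)} = 5 \sqrt{J + 4} = 5 \sqrt{4 + J}$)
$\sqrt{r{\left(4 \right)} + 1} \left(8 + 12\right) = \sqrt{5 \sqrt{4 + 4} + 1} \left(8 + 12\right) = \sqrt{5 \sqrt{8} + 1} \cdot 20 = \sqrt{5 \cdot 2 \sqrt{2} + 1} \cdot 20 = \sqrt{10 \sqrt{2} + 1} \cdot 20 = \sqrt{1 + 10 \sqrt{2}} \cdot 20 = 20 \sqrt{1 + 10 \sqrt{2}}$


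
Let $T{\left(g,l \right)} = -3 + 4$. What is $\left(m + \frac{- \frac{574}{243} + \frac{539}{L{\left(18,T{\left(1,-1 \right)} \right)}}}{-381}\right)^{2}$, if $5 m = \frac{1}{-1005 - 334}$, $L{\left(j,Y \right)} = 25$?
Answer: $\frac{24531850478155024}{9605139349773605625} \approx 0.002554$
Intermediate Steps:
$T{\left(g,l \right)} = 1$
$m = - \frac{1}{6695}$ ($m = \frac{1}{5 \left(-1005 - 334\right)} = \frac{1}{5 \left(-1339\right)} = \frac{1}{5} \left(- \frac{1}{1339}\right) = - \frac{1}{6695} \approx -0.00014937$)
$\left(m + \frac{- \frac{574}{243} + \frac{539}{L{\left(18,T{\left(1,-1 \right)} \right)}}}{-381}\right)^{2} = \left(- \frac{1}{6695} + \frac{- \frac{574}{243} + \frac{539}{25}}{-381}\right)^{2} = \left(- \frac{1}{6695} + \left(\left(-574\right) \frac{1}{243} + 539 \cdot \frac{1}{25}\right) \left(- \frac{1}{381}\right)\right)^{2} = \left(- \frac{1}{6695} + \left(- \frac{574}{243} + \frac{539}{25}\right) \left(- \frac{1}{381}\right)\right)^{2} = \left(- \frac{1}{6695} + \frac{116627}{6075} \left(- \frac{1}{381}\right)\right)^{2} = \left(- \frac{1}{6695} - \frac{116627}{2314575}\right)^{2} = \left(- \frac{156626468}{3099215925}\right)^{2} = \frac{24531850478155024}{9605139349773605625}$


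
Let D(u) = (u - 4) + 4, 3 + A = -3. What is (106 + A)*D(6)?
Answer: 600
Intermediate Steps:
A = -6 (A = -3 - 3 = -6)
D(u) = u (D(u) = (-4 + u) + 4 = u)
(106 + A)*D(6) = (106 - 6)*6 = 100*6 = 600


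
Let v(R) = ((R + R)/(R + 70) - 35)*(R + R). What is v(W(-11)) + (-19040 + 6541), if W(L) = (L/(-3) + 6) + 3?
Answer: -414715/31 ≈ -13378.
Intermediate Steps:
W(L) = 9 - L/3 (W(L) = (L*(-⅓) + 6) + 3 = (-L/3 + 6) + 3 = (6 - L/3) + 3 = 9 - L/3)
v(R) = 2*R*(-35 + 2*R/(70 + R)) (v(R) = ((2*R)/(70 + R) - 35)*(2*R) = (2*R/(70 + R) - 35)*(2*R) = (-35 + 2*R/(70 + R))*(2*R) = 2*R*(-35 + 2*R/(70 + R)))
v(W(-11)) + (-19040 + 6541) = -2*(9 - ⅓*(-11))*(2450 + 33*(9 - ⅓*(-11)))/(70 + (9 - ⅓*(-11))) + (-19040 + 6541) = -2*(9 + 11/3)*(2450 + 33*(9 + 11/3))/(70 + (9 + 11/3)) - 12499 = -2*38/3*(2450 + 33*(38/3))/(70 + 38/3) - 12499 = -2*38/3*(2450 + 418)/248/3 - 12499 = -2*38/3*3/248*2868 - 12499 = -27246/31 - 12499 = -414715/31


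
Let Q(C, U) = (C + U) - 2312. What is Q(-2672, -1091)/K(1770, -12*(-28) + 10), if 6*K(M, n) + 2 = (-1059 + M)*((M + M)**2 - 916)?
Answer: -18225/4454658161 ≈ -4.0912e-6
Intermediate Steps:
K(M, n) = -1/3 + (-1059 + M)*(-916 + 4*M**2)/6 (K(M, n) = -1/3 + ((-1059 + M)*((M + M)**2 - 916))/6 = -1/3 + ((-1059 + M)*((2*M)**2 - 916))/6 = -1/3 + ((-1059 + M)*(4*M**2 - 916))/6 = -1/3 + ((-1059 + M)*(-916 + 4*M**2))/6 = -1/3 + (-1059 + M)*(-916 + 4*M**2)/6)
Q(C, U) = -2312 + C + U
Q(-2672, -1091)/K(1770, -12*(-28) + 10) = (-2312 - 2672 - 1091)/(485021/3 - 706*1770**2 - 458/3*1770 + (2/3)*1770**3) = -6075/(485021/3 - 706*3132900 - 270220 + (2/3)*5545233000) = -6075/(485021/3 - 2211827400 - 270220 + 3696822000) = -6075/4454658161/3 = -6075*3/4454658161 = -18225/4454658161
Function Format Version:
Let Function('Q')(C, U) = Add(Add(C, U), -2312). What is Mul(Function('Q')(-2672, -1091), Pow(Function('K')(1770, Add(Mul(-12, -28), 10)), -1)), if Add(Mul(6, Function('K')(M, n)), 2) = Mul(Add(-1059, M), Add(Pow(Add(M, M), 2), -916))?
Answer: Rational(-18225, 4454658161) ≈ -4.0912e-6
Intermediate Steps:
Function('K')(M, n) = Add(Rational(-1, 3), Mul(Rational(1, 6), Add(-1059, M), Add(-916, Mul(4, Pow(M, 2))))) (Function('K')(M, n) = Add(Rational(-1, 3), Mul(Rational(1, 6), Mul(Add(-1059, M), Add(Pow(Add(M, M), 2), -916)))) = Add(Rational(-1, 3), Mul(Rational(1, 6), Mul(Add(-1059, M), Add(Pow(Mul(2, M), 2), -916)))) = Add(Rational(-1, 3), Mul(Rational(1, 6), Mul(Add(-1059, M), Add(Mul(4, Pow(M, 2)), -916)))) = Add(Rational(-1, 3), Mul(Rational(1, 6), Mul(Add(-1059, M), Add(-916, Mul(4, Pow(M, 2)))))) = Add(Rational(-1, 3), Mul(Rational(1, 6), Add(-1059, M), Add(-916, Mul(4, Pow(M, 2))))))
Function('Q')(C, U) = Add(-2312, C, U)
Mul(Function('Q')(-2672, -1091), Pow(Function('K')(1770, Add(Mul(-12, -28), 10)), -1)) = Mul(Add(-2312, -2672, -1091), Pow(Add(Rational(485021, 3), Mul(-706, Pow(1770, 2)), Mul(Rational(-458, 3), 1770), Mul(Rational(2, 3), Pow(1770, 3))), -1)) = Mul(-6075, Pow(Add(Rational(485021, 3), Mul(-706, 3132900), -270220, Mul(Rational(2, 3), 5545233000)), -1)) = Mul(-6075, Pow(Add(Rational(485021, 3), -2211827400, -270220, 3696822000), -1)) = Mul(-6075, Pow(Rational(4454658161, 3), -1)) = Mul(-6075, Rational(3, 4454658161)) = Rational(-18225, 4454658161)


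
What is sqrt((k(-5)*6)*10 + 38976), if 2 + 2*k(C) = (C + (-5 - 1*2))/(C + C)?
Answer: 6*sqrt(1082) ≈ 197.36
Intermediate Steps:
k(C) = -1 + (-7 + C)/(4*C) (k(C) = -1 + ((C + (-5 - 1*2))/(C + C))/2 = -1 + ((C + (-5 - 2))/((2*C)))/2 = -1 + ((C - 7)*(1/(2*C)))/2 = -1 + ((-7 + C)*(1/(2*C)))/2 = -1 + ((-7 + C)/(2*C))/2 = -1 + (-7 + C)/(4*C))
sqrt((k(-5)*6)*10 + 38976) = sqrt((((1/4)*(-7 - 3*(-5))/(-5))*6)*10 + 38976) = sqrt((((1/4)*(-1/5)*(-7 + 15))*6)*10 + 38976) = sqrt((((1/4)*(-1/5)*8)*6)*10 + 38976) = sqrt(-2/5*6*10 + 38976) = sqrt(-12/5*10 + 38976) = sqrt(-24 + 38976) = sqrt(38952) = 6*sqrt(1082)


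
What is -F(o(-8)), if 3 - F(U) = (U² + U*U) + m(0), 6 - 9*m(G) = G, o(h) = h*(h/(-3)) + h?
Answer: 15467/9 ≈ 1718.6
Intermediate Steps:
o(h) = h - h²/3 (o(h) = h*(h*(-⅓)) + h = h*(-h/3) + h = -h²/3 + h = h - h²/3)
m(G) = ⅔ - G/9
F(U) = 7/3 - 2*U² (F(U) = 3 - ((U² + U*U) + (⅔ - ⅑*0)) = 3 - ((U² + U²) + (⅔ + 0)) = 3 - (2*U² + ⅔) = 3 - (⅔ + 2*U²) = 3 + (-⅔ - 2*U²) = 7/3 - 2*U²)
-F(o(-8)) = -(7/3 - 2*64*(3 - 1*(-8))²/9) = -(7/3 - 2*64*(3 + 8)²/9) = -(7/3 - 2*((⅓)*(-8)*11)²) = -(7/3 - 2*(-88/3)²) = -(7/3 - 2*7744/9) = -(7/3 - 15488/9) = -1*(-15467/9) = 15467/9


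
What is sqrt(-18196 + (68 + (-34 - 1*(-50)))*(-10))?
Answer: 2*I*sqrt(4759) ≈ 137.97*I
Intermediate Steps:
sqrt(-18196 + (68 + (-34 - 1*(-50)))*(-10)) = sqrt(-18196 + (68 + (-34 + 50))*(-10)) = sqrt(-18196 + (68 + 16)*(-10)) = sqrt(-18196 + 84*(-10)) = sqrt(-18196 - 840) = sqrt(-19036) = 2*I*sqrt(4759)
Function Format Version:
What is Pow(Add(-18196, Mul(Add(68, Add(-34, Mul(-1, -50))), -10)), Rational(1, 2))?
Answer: Mul(2, I, Pow(4759, Rational(1, 2))) ≈ Mul(137.97, I)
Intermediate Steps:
Pow(Add(-18196, Mul(Add(68, Add(-34, Mul(-1, -50))), -10)), Rational(1, 2)) = Pow(Add(-18196, Mul(Add(68, Add(-34, 50)), -10)), Rational(1, 2)) = Pow(Add(-18196, Mul(Add(68, 16), -10)), Rational(1, 2)) = Pow(Add(-18196, Mul(84, -10)), Rational(1, 2)) = Pow(Add(-18196, -840), Rational(1, 2)) = Pow(-19036, Rational(1, 2)) = Mul(2, I, Pow(4759, Rational(1, 2)))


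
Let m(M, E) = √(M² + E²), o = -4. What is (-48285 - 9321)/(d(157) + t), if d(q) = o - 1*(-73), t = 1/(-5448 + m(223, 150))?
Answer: -58843933555581/70482598826 - 28803*√72229/70482598826 ≈ -834.87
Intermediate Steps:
m(M, E) = √(E² + M²)
t = 1/(-5448 + √72229) (t = 1/(-5448 + √(150² + 223²)) = 1/(-5448 + √(22500 + 49729)) = 1/(-5448 + √72229) ≈ -0.00019308)
d(q) = 69 (d(q) = -4 - 1*(-73) = -4 + 73 = 69)
(-48285 - 9321)/(d(157) + t) = (-48285 - 9321)/(69 + (-5448/29608475 - √72229/29608475)) = -57606/(2042979327/29608475 - √72229/29608475)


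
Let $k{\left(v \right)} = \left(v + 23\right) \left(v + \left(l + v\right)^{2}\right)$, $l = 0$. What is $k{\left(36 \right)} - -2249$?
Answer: $80837$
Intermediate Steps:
$k{\left(v \right)} = \left(23 + v\right) \left(v + v^{2}\right)$ ($k{\left(v \right)} = \left(v + 23\right) \left(v + \left(0 + v\right)^{2}\right) = \left(23 + v\right) \left(v + v^{2}\right)$)
$k{\left(36 \right)} - -2249 = 36 \left(23 + 36^{2} + 24 \cdot 36\right) - -2249 = 36 \left(23 + 1296 + 864\right) + 2249 = 36 \cdot 2183 + 2249 = 78588 + 2249 = 80837$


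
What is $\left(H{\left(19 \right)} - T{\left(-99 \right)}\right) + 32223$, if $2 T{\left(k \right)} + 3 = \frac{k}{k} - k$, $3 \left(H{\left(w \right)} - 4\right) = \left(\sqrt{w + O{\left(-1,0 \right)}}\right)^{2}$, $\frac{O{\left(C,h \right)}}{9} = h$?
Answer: $\frac{193109}{6} \approx 32185.0$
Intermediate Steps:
$O{\left(C,h \right)} = 9 h$
$H{\left(w \right)} = 4 + \frac{w}{3}$ ($H{\left(w \right)} = 4 + \frac{\left(\sqrt{w + 9 \cdot 0}\right)^{2}}{3} = 4 + \frac{\left(\sqrt{w + 0}\right)^{2}}{3} = 4 + \frac{\left(\sqrt{w}\right)^{2}}{3} = 4 + \frac{w}{3}$)
$T{\left(k \right)} = -1 - \frac{k}{2}$ ($T{\left(k \right)} = - \frac{3}{2} + \frac{\frac{k}{k} - k}{2} = - \frac{3}{2} + \frac{1 - k}{2} = - \frac{3}{2} - \left(- \frac{1}{2} + \frac{k}{2}\right) = -1 - \frac{k}{2}$)
$\left(H{\left(19 \right)} - T{\left(-99 \right)}\right) + 32223 = \left(\left(4 + \frac{1}{3} \cdot 19\right) - \left(-1 - - \frac{99}{2}\right)\right) + 32223 = \left(\left(4 + \frac{19}{3}\right) - \left(-1 + \frac{99}{2}\right)\right) + 32223 = \left(\frac{31}{3} - \frac{97}{2}\right) + 32223 = - \frac{229}{6} + 32223 = \frac{193109}{6}$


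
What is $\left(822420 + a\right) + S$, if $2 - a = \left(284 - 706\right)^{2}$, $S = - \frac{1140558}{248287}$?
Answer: $\frac{159979608448}{248287} \approx 6.4433 \cdot 10^{5}$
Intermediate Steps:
$S = - \frac{1140558}{248287}$ ($S = \left(-1140558\right) \frac{1}{248287} = - \frac{1140558}{248287} \approx -4.5937$)
$a = -178082$ ($a = 2 - \left(284 - 706\right)^{2} = 2 - \left(-422\right)^{2} = 2 - 178084 = -178082$)
$\left(822420 + a\right) + S = \left(822420 - 178082\right) - \frac{1140558}{248287} = 644338 - \frac{1140558}{248287} = \frac{159979608448}{248287}$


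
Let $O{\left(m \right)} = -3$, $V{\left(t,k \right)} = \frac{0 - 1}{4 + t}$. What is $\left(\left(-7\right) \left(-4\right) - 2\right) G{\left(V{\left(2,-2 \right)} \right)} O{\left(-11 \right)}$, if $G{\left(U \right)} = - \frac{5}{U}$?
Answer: $-2340$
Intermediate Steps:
$V{\left(t,k \right)} = - \frac{1}{4 + t}$
$\left(\left(-7\right) \left(-4\right) - 2\right) G{\left(V{\left(2,-2 \right)} \right)} O{\left(-11 \right)} = \left(\left(-7\right) \left(-4\right) - 2\right) \left(- \frac{5}{\left(-1\right) \frac{1}{4 + 2}}\right) \left(-3\right) = \left(28 - 2\right) \left(- \frac{5}{\left(-1\right) \frac{1}{6}}\right) \left(-3\right) = 26 \left(- \frac{5}{\left(-1\right) \frac{1}{6}}\right) \left(-3\right) = 26 \left(- \frac{5}{- \frac{1}{6}}\right) \left(-3\right) = 26 \left(\left(-5\right) \left(-6\right)\right) \left(-3\right) = 26 \cdot 30 \left(-3\right) = 780 \left(-3\right) = -2340$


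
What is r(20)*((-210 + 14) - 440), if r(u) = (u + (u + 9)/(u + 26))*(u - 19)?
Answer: -301782/23 ≈ -13121.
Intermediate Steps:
r(u) = (-19 + u)*(u + (9 + u)/(26 + u)) (r(u) = (u + (9 + u)/(26 + u))*(-19 + u) = (-19 + u)*(u + (9 + u)/(26 + u)))
r(20)*((-210 + 14) - 440) = ((-171 + 20³ - 504*20 + 8*20²)/(26 + 20))*((-210 + 14) - 440) = ((-171 + 8000 - 10080 + 8*400)/46)*(-196 - 440) = ((-171 + 8000 - 10080 + 3200)/46)*(-636) = ((1/46)*949)*(-636) = (949/46)*(-636) = -301782/23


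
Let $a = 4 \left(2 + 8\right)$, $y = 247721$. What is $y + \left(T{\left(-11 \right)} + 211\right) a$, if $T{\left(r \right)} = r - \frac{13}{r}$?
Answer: $\frac{2813451}{11} \approx 2.5577 \cdot 10^{5}$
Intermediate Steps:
$a = 40$ ($a = 4 \cdot 10 = 40$)
$y + \left(T{\left(-11 \right)} + 211\right) a = 247721 + \left(\left(-11 - \frac{13}{-11}\right) + 211\right) 40 = 247721 + \left(\left(-11 - - \frac{13}{11}\right) + 211\right) 40 = 247721 + \left(\left(-11 + \frac{13}{11}\right) + 211\right) 40 = 247721 + \left(- \frac{108}{11} + 211\right) 40 = 247721 + \frac{2213}{11} \cdot 40 = 247721 + \frac{88520}{11} = \frac{2813451}{11}$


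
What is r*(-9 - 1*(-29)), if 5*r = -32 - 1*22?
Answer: -216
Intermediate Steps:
r = -54/5 (r = (-32 - 1*22)/5 = (-32 - 22)/5 = (1/5)*(-54) = -54/5 ≈ -10.800)
r*(-9 - 1*(-29)) = -54*(-9 - 1*(-29))/5 = -54*(-9 + 29)/5 = -54/5*20 = -216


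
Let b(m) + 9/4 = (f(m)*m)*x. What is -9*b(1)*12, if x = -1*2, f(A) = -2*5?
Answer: -1917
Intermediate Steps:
f(A) = -10
x = -2
b(m) = -9/4 + 20*m (b(m) = -9/4 - 10*m*(-2) = -9/4 + 20*m)
-9*b(1)*12 = -9*(-9/4 + 20*1)*12 = -9*(-9/4 + 20)*12 = -9*71/4*12 = -639/4*12 = -1917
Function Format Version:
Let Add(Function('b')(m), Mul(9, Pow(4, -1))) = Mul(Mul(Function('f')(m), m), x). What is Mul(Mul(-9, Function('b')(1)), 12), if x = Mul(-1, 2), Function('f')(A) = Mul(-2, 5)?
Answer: -1917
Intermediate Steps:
Function('f')(A) = -10
x = -2
Function('b')(m) = Add(Rational(-9, 4), Mul(20, m)) (Function('b')(m) = Add(Rational(-9, 4), Mul(Mul(-10, m), -2)) = Add(Rational(-9, 4), Mul(20, m)))
Mul(Mul(-9, Function('b')(1)), 12) = Mul(Mul(-9, Add(Rational(-9, 4), Mul(20, 1))), 12) = Mul(Mul(-9, Add(Rational(-9, 4), 20)), 12) = Mul(Mul(-9, Rational(71, 4)), 12) = Mul(Rational(-639, 4), 12) = -1917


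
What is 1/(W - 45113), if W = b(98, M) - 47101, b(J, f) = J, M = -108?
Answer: -1/92116 ≈ -1.0856e-5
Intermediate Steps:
W = -47003 (W = 98 - 47101 = -47003)
1/(W - 45113) = 1/(-47003 - 45113) = 1/(-92116) = -1/92116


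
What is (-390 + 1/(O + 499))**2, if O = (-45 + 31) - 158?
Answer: 16263645841/106929 ≈ 1.5210e+5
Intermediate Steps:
O = -172 (O = -14 - 158 = -172)
(-390 + 1/(O + 499))**2 = (-390 + 1/(-172 + 499))**2 = (-390 + 1/327)**2 = (-127529/327)**2 = 16263645841/106929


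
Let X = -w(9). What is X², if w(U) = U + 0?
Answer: 81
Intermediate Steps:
w(U) = U
X = -9 (X = -1*9 = -9)
X² = (-9)² = 81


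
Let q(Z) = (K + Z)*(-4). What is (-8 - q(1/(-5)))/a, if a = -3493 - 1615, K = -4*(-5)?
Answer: -89/6385 ≈ -0.013939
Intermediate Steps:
K = 20
a = -5108
q(Z) = -80 - 4*Z (q(Z) = (20 + Z)*(-4) = -80 - 4*Z)
(-8 - q(1/(-5)))/a = (-8 - (-80 - 4/(-5)))/(-5108) = (-8 - (-80 - 4*(-1)/5))*(-1/5108) = (-8 - (-80 - 4*(-1/5)))*(-1/5108) = (-8 - (-80 + 4/5))*(-1/5108) = (-8 - 1*(-396/5))*(-1/5108) = (-8 + 396/5)*(-1/5108) = (356/5)*(-1/5108) = -89/6385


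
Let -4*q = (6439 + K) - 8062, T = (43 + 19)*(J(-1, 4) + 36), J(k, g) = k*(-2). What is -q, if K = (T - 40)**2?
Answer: 5362233/4 ≈ 1.3406e+6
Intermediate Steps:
J(k, g) = -2*k
T = 2356 (T = (43 + 19)*(-2*(-1) + 36) = 62*(2 + 36) = 62*38 = 2356)
K = 5363856 (K = (2356 - 40)**2 = 2316**2 = 5363856)
q = -5362233/4 (q = -((6439 + 5363856) - 8062)/4 = -(5370295 - 8062)/4 = -1/4*5362233 = -5362233/4 ≈ -1.3406e+6)
-q = -1*(-5362233/4) = 5362233/4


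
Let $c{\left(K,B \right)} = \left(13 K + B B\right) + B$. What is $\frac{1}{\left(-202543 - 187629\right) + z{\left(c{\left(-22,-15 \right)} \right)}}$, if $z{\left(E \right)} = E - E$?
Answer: $- \frac{1}{390172} \approx -2.563 \cdot 10^{-6}$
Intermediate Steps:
$c{\left(K,B \right)} = B + B^{2} + 13 K$ ($c{\left(K,B \right)} = \left(13 K + B^{2}\right) + B = \left(B^{2} + 13 K\right) + B = B + B^{2} + 13 K$)
$z{\left(E \right)} = 0$
$\frac{1}{\left(-202543 - 187629\right) + z{\left(c{\left(-22,-15 \right)} \right)}} = \frac{1}{\left(-202543 - 187629\right) + 0} = \frac{1}{-390172 + 0} = \frac{1}{-390172} = - \frac{1}{390172}$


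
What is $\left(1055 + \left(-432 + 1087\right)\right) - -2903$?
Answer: $4613$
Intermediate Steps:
$\left(1055 + \left(-432 + 1087\right)\right) - -2903 = \left(1055 + 655\right) + 2903 = 1710 + 2903 = 4613$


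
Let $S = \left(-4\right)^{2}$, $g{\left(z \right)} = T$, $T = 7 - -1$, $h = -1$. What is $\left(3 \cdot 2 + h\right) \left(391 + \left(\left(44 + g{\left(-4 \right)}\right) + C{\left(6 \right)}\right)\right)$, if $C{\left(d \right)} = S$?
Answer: $2295$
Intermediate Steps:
$T = 8$ ($T = 7 + 1 = 8$)
$g{\left(z \right)} = 8$
$S = 16$
$C{\left(d \right)} = 16$
$\left(3 \cdot 2 + h\right) \left(391 + \left(\left(44 + g{\left(-4 \right)}\right) + C{\left(6 \right)}\right)\right) = \left(3 \cdot 2 - 1\right) \left(391 + \left(\left(44 + 8\right) + 16\right)\right) = \left(6 - 1\right) \left(391 + \left(52 + 16\right)\right) = 5 \left(391 + 68\right) = 5 \cdot 459 = 2295$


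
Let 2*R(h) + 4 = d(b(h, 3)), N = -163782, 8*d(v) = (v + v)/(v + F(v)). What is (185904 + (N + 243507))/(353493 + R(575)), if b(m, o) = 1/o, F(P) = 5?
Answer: 11333504/15082283 ≈ 0.75144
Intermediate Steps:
d(v) = v/(4*(5 + v)) (d(v) = ((v + v)/(v + 5))/8 = ((2*v)/(5 + v))/8 = (2*v/(5 + v))/8 = v/(4*(5 + v)))
R(h) = -255/128 (R(h) = -2 + ((¼)/(3*(5 + 1/3)))/2 = -2 + ((¼)*(⅓)/(5 + ⅓))/2 = -2 + ((¼)*(⅓)/(16/3))/2 = -2 + ((¼)*(⅓)*(3/16))/2 = -2 + (½)*(1/64) = -2 + 1/128 = -255/128)
(185904 + (N + 243507))/(353493 + R(575)) = (185904 + (-163782 + 243507))/(353493 - 255/128) = (185904 + 79725)/(45246849/128) = 265629*(128/45246849) = 11333504/15082283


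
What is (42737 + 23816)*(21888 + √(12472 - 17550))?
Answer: 1456712064 + 66553*I*√5078 ≈ 1.4567e+9 + 4.7426e+6*I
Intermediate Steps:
(42737 + 23816)*(21888 + √(12472 - 17550)) = 66553*(21888 + √(-5078)) = 66553*(21888 + I*√5078) = 1456712064 + 66553*I*√5078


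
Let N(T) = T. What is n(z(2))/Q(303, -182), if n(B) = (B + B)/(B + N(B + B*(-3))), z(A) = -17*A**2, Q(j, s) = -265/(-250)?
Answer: -100/53 ≈ -1.8868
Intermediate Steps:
Q(j, s) = 53/50 (Q(j, s) = -265*(-1/250) = 53/50)
n(B) = -2 (n(B) = (B + B)/(B + (B + B*(-3))) = (2*B)/(B + (B - 3*B)) = (2*B)/(B - 2*B) = (2*B)/((-B)) = (2*B)*(-1/B) = -2)
n(z(2))/Q(303, -182) = -2/53/50 = -2*50/53 = -100/53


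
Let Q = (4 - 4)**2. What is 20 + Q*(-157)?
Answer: 20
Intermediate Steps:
Q = 0 (Q = 0**2 = 0)
20 + Q*(-157) = 20 + 0*(-157) = 20 + 0 = 20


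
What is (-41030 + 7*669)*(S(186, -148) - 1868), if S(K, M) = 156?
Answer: 62226064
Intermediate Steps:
(-41030 + 7*669)*(S(186, -148) - 1868) = (-41030 + 7*669)*(156 - 1868) = (-41030 + 4683)*(-1712) = -36347*(-1712) = 62226064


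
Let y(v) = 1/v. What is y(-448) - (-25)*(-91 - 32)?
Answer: -1377601/448 ≈ -3075.0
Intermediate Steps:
y(-448) - (-25)*(-91 - 32) = 1/(-448) - (-25)*(-91 - 32) = -1/448 - (-25)*(-123) = -1/448 - 1*3075 = -1/448 - 3075 = -1377601/448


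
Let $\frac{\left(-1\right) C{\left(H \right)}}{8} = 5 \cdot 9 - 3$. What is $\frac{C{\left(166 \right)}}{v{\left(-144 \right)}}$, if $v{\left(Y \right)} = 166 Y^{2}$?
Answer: $- \frac{7}{71712} \approx -9.7613 \cdot 10^{-5}$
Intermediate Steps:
$C{\left(H \right)} = -336$ ($C{\left(H \right)} = - 8 \left(5 \cdot 9 - 3\right) = - 8 \left(45 - 3\right) = \left(-8\right) 42 = -336$)
$\frac{C{\left(166 \right)}}{v{\left(-144 \right)}} = - \frac{336}{166 \left(-144\right)^{2}} = - \frac{336}{166 \cdot 20736} = - \frac{336}{3442176} = \left(-336\right) \frac{1}{3442176} = - \frac{7}{71712}$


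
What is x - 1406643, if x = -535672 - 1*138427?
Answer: -2080742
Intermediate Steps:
x = -674099 (x = -535672 - 138427 = -674099)
x - 1406643 = -674099 - 1406643 = -2080742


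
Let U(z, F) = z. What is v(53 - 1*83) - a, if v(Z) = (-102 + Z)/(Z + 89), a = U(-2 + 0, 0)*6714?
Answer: 792120/59 ≈ 13426.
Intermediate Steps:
a = -13428 (a = (-2 + 0)*6714 = -2*6714 = -13428)
v(Z) = (-102 + Z)/(89 + Z)
v(53 - 1*83) - a = (-102 + (53 - 1*83))/(89 + (53 - 1*83)) - 1*(-13428) = (-102 + (53 - 83))/(89 + (53 - 83)) + 13428 = (-102 - 30)/(89 - 30) + 13428 = -132/59 + 13428 = 792120/59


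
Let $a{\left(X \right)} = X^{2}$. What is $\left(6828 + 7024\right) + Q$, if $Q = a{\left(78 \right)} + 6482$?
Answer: $26418$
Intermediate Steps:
$Q = 12566$ ($Q = 78^{2} + 6482 = 6084 + 6482 = 12566$)
$\left(6828 + 7024\right) + Q = \left(6828 + 7024\right) + 12566 = 13852 + 12566 = 26418$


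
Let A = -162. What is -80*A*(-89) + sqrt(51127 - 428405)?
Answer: -1153440 + 11*I*sqrt(3118) ≈ -1.1534e+6 + 614.23*I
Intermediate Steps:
-80*A*(-89) + sqrt(51127 - 428405) = -80*(-162)*(-89) + sqrt(51127 - 428405) = 12960*(-89) + sqrt(-377278) = -1153440 + 11*I*sqrt(3118)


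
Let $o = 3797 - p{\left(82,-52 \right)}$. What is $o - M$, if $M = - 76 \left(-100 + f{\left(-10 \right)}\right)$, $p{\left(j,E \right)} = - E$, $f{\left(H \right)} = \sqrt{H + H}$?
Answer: $-3855 + 152 i \sqrt{5} \approx -3855.0 + 339.88 i$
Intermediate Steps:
$f{\left(H \right)} = \sqrt{2} \sqrt{H}$ ($f{\left(H \right)} = \sqrt{2 H} = \sqrt{2} \sqrt{H}$)
$o = 3745$ ($o = 3797 - \left(-1\right) \left(-52\right) = 3797 - 52 = 3745$)
$M = 7600 - 152 i \sqrt{5}$ ($M = - 76 \left(-100 + \sqrt{2} \sqrt{-10}\right) = - 76 \left(-100 + \sqrt{2} i \sqrt{10}\right) = - 76 \left(-100 + 2 i \sqrt{5}\right) = 7600 - 152 i \sqrt{5} \approx 7600.0 - 339.88 i$)
$o - M = 3745 - \left(7600 - 152 i \sqrt{5}\right) = -3855 + 152 i \sqrt{5}$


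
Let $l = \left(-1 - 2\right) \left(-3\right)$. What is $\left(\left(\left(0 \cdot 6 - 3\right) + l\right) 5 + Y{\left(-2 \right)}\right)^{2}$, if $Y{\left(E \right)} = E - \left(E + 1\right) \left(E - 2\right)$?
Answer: $576$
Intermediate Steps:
$l = 9$ ($l = \left(-3\right) \left(-3\right) = 9$)
$Y{\left(E \right)} = E - \left(1 + E\right) \left(-2 + E\right)$
$\left(\left(\left(0 \cdot 6 - 3\right) + l\right) 5 + Y{\left(-2 \right)}\right)^{2} = \left(\left(\left(0 \cdot 6 - 3\right) + 9\right) 5 + \left(2 - \left(-2\right)^{2} + 2 \left(-2\right)\right)\right)^{2} = \left(\left(\left(0 - 3\right) + 9\right) 5 - 6\right)^{2} = \left(\left(-3 + 9\right) 5 - 6\right)^{2} = \left(6 \cdot 5 - 6\right)^{2} = \left(30 - 6\right)^{2} = 24^{2} = 576$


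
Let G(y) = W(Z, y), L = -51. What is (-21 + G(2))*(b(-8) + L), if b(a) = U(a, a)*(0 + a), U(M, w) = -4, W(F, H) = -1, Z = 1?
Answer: 418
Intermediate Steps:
G(y) = -1
b(a) = -4*a (b(a) = -4*(0 + a) = -4*a)
(-21 + G(2))*(b(-8) + L) = (-21 - 1)*(-4*(-8) - 51) = -22*(32 - 51) = -22*(-19) = 418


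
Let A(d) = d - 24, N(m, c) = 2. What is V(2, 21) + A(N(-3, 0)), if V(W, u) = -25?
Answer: -47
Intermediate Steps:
A(d) = -24 + d
V(2, 21) + A(N(-3, 0)) = -25 + (-24 + 2) = -25 - 22 = -47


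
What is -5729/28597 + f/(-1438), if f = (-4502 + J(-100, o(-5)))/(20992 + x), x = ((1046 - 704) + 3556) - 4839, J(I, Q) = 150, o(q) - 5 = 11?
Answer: -82530869629/412273483393 ≈ -0.20018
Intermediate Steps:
o(q) = 16 (o(q) = 5 + 11 = 16)
x = -941 (x = (342 + 3556) - 4839 = 3898 - 4839 = -941)
f = -4352/20051 (f = (-4502 + 150)/(20992 - 941) = -4352/20051 ≈ -0.21705)
-5729/28597 + f/(-1438) = -5729/28597 - 4352/20051/(-1438) = -5729*1/28597 - 4352/20051*(-1/1438) = -5729/28597 + 2176/14416669 = -82530869629/412273483393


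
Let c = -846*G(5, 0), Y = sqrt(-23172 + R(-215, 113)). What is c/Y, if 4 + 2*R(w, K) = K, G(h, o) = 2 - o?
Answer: 1692*I*sqrt(92470)/46235 ≈ 11.128*I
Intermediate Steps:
R(w, K) = -2 + K/2
Y = I*sqrt(92470)/2 (Y = sqrt(-23172 + (-2 + (1/2)*113)) = sqrt(-23172 + (-2 + 113/2)) = sqrt(-23172 + 109/2) = sqrt(-46235/2) = I*sqrt(92470)/2 ≈ 152.04*I)
c = -1692 (c = -846*(2 - 1*0) = -846*(2 + 0) = -846*2 = -1692)
c/Y = -1692*(-I*sqrt(92470)/46235) = -(-1692)*I*sqrt(92470)/46235 = 1692*I*sqrt(92470)/46235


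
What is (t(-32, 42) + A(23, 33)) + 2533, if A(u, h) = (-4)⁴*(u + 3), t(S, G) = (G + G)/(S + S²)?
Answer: 2278893/248 ≈ 9189.1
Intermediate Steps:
t(S, G) = 2*G/(S + S²) (t(S, G) = (2*G)/(S + S²) = 2*G/(S + S²))
A(u, h) = 768 + 256*u (A(u, h) = 256*(3 + u) = 768 + 256*u)
(t(-32, 42) + A(23, 33)) + 2533 = (2*42/(-32*(1 - 32)) + (768 + 256*23)) + 2533 = (2*42*(-1/32)/(-31) + (768 + 5888)) + 2533 = (2*42*(-1/32)*(-1/31) + 6656) + 2533 = (21/248 + 6656) + 2533 = 1650709/248 + 2533 = 2278893/248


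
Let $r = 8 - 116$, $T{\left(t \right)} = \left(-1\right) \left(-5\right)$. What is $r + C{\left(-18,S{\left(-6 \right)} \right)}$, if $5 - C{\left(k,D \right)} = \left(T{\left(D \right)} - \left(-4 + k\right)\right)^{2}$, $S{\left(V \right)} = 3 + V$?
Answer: $-832$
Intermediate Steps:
$T{\left(t \right)} = 5$
$C{\left(k,D \right)} = 5 - \left(9 - k\right)^{2}$ ($C{\left(k,D \right)} = 5 - \left(5 - \left(-4 + k\right)\right)^{2} = 5 - \left(9 - k\right)^{2}$)
$r = -108$ ($r = 8 - 116 = -108$)
$r + C{\left(-18,S{\left(-6 \right)} \right)} = -108 + \left(5 - \left(-9 - 18\right)^{2}\right) = -108 + \left(5 - \left(-27\right)^{2}\right) = -108 + \left(5 - 729\right) = -108 - 724 = -832$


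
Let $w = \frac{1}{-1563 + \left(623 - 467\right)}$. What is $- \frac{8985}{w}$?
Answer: $12641895$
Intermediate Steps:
$w = - \frac{1}{1407}$ ($w = \frac{1}{-1563 + \left(623 - 467\right)} = \frac{1}{-1563 + 156} = \frac{1}{-1407} = - \frac{1}{1407} \approx -0.00071073$)
$- \frac{8985}{w} = - \frac{8985}{- \frac{1}{1407}} = \left(-8985\right) \left(-1407\right) = 12641895$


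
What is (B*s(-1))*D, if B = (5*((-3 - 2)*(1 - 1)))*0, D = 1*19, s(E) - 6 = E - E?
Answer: 0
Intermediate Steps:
s(E) = 6 (s(E) = 6 + (E - E) = 6 + 0 = 6)
D = 19
B = 0 (B = (5*(-5*0))*0 = (5*0)*0 = 0*0 = 0)
(B*s(-1))*D = (0*6)*19 = 0*19 = 0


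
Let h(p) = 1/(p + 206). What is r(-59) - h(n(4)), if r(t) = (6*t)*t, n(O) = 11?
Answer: 4532261/217 ≈ 20886.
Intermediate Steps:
r(t) = 6*t²
h(p) = 1/(206 + p)
r(-59) - h(n(4)) = 6*(-59)² - 1/(206 + 11) = 6*3481 - 1/217 = 20886 - 1*1/217 = 20886 - 1/217 = 4532261/217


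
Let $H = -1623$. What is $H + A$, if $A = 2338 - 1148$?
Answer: $-433$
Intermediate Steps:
$A = 1190$
$H + A = -1623 + 1190 = -433$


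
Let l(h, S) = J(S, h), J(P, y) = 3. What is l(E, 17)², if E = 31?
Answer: 9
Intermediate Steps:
l(h, S) = 3
l(E, 17)² = 3² = 9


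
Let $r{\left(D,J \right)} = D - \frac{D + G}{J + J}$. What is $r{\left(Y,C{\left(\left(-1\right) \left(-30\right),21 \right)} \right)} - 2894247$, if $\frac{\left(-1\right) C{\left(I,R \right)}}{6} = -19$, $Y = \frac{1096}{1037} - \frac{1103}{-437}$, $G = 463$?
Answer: $- \frac{149520384861725}{51661266} \approx -2.8942 \cdot 10^{6}$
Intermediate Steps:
$Y = \frac{1622763}{453169}$ ($Y = 1096 \cdot \frac{1}{1037} - - \frac{1103}{437} = \frac{1096}{1037} + \frac{1103}{437} = \frac{1622763}{453169} \approx 3.5809$)
$C{\left(I,R \right)} = 114$ ($C{\left(I,R \right)} = \left(-6\right) \left(-19\right) = 114$)
$r{\left(D,J \right)} = D - \frac{463 + D}{2 J}$ ($r{\left(D,J \right)} = D - \frac{D + 463}{J + J} = D - \frac{463 + D}{2 J}$)
$r{\left(Y,C{\left(\left(-1\right) \left(-30\right),21 \right)} \right)} - 2894247 = \frac{-463 - \frac{1622763}{453169} + 2 \cdot \frac{1622763}{453169} \cdot 114}{2 \cdot 114} - 2894247 = \frac{1}{2} \cdot \frac{1}{114} \left(-463 - \frac{1622763}{453169} + \frac{19473156}{23851}\right) - 2894247 = \frac{1}{2} \cdot \frac{1}{114} \cdot \frac{158549954}{453169} - 2894247 = \frac{79274977}{51661266} - 2894247 = - \frac{149520384861725}{51661266}$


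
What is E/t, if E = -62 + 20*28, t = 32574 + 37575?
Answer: 166/23383 ≈ 0.0070992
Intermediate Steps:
t = 70149
E = 498 (E = -62 + 560 = 498)
E/t = 498/70149 = 498*(1/70149) = 166/23383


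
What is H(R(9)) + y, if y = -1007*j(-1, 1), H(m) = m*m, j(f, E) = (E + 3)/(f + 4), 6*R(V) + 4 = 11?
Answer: -48287/36 ≈ -1341.3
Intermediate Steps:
R(V) = 7/6 (R(V) = -2/3 + (1/6)*11 = -2/3 + 11/6 = 7/6)
j(f, E) = (3 + E)/(4 + f)
H(m) = m**2
y = -4028/3 (y = -1007*(3 + 1)/(4 - 1) = -1007*4/3 = -4028/3 ≈ -1342.7)
H(R(9)) + y = (7/6)**2 - 4028/3 = 49/36 - 4028/3 = -48287/36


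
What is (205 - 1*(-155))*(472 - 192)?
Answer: 100800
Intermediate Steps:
(205 - 1*(-155))*(472 - 192) = (205 + 155)*280 = 360*280 = 100800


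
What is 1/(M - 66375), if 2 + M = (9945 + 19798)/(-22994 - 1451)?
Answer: -24445/1622615508 ≈ -1.5065e-5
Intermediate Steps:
M = -78633/24445 (M = -2 + (9945 + 19798)/(-22994 - 1451) = -2 + 29743/(-24445) = -2 + 29743*(-1/24445) = -2 - 29743/24445 = -78633/24445 ≈ -3.2167)
1/(M - 66375) = 1/(-78633/24445 - 66375) = 1/(-1622615508/24445) = -24445/1622615508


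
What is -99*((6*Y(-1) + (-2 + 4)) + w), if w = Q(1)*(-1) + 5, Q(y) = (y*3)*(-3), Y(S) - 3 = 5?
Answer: -6336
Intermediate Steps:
Y(S) = 8 (Y(S) = 3 + 5 = 8)
Q(y) = -9*y (Q(y) = (3*y)*(-3) = -9*y)
w = 14 (w = -9*1*(-1) + 5 = -9*(-1) + 5 = 9 + 5 = 14)
-99*((6*Y(-1) + (-2 + 4)) + w) = -99*((6*8 + (-2 + 4)) + 14) = -99*((48 + 2) + 14) = -99*(50 + 14) = -99*64 = -6336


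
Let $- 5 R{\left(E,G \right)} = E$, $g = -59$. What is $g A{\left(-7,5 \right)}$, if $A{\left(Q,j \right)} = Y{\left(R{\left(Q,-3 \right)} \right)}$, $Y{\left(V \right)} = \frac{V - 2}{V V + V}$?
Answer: $\frac{295}{28} \approx 10.536$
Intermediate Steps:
$R{\left(E,G \right)} = - \frac{E}{5}$
$Y{\left(V \right)} = \frac{-2 + V}{V + V^{2}}$ ($Y{\left(V \right)} = \frac{-2 + V}{V^{2} + V} = \frac{-2 + V}{V + V^{2}}$)
$A{\left(Q,j \right)} = - \frac{5 \left(-2 - \frac{Q}{5}\right)}{Q \left(1 - \frac{Q}{5}\right)}$ ($A{\left(Q,j \right)} = \frac{-2 - \frac{Q}{5}}{- \frac{Q}{5} \left(1 - \frac{Q}{5}\right)} = \frac{- \frac{5}{Q} \left(-2 - \frac{Q}{5}\right)}{1 - \frac{Q}{5}} = - \frac{5 \left(-2 - \frac{Q}{5}\right)}{Q \left(1 - \frac{Q}{5}\right)}$)
$g A{\left(-7,5 \right)} = - 59 \frac{5 \left(-10 - -7\right)}{\left(-7\right) \left(-5 - 7\right)} = - 59 \cdot 5 \left(- \frac{1}{7}\right) \frac{1}{-12} \left(-10 + 7\right) = - 59 \cdot 5 \left(- \frac{1}{7}\right) \left(- \frac{1}{12}\right) \left(-3\right) = \left(-59\right) \left(- \frac{5}{28}\right) = \frac{295}{28}$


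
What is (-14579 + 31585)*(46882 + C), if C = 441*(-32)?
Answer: 557286620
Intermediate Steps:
C = -14112
(-14579 + 31585)*(46882 + C) = (-14579 + 31585)*(46882 - 14112) = 17006*32770 = 557286620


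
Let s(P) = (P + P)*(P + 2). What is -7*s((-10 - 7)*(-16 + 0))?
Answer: -1043392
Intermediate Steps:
s(P) = 2*P*(2 + P) (s(P) = (2*P)*(2 + P) = 2*P*(2 + P))
-7*s((-10 - 7)*(-16 + 0)) = -14*(-10 - 7)*(-16 + 0)*(2 + (-10 - 7)*(-16 + 0)) = -14*(-17*(-16))*(2 - 17*(-16)) = -14*272*(2 + 272) = -14*272*274 = -7*149056 = -1043392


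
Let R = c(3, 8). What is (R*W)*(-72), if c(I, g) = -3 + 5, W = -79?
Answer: 11376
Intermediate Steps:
c(I, g) = 2
R = 2
(R*W)*(-72) = (2*(-79))*(-72) = -158*(-72) = 11376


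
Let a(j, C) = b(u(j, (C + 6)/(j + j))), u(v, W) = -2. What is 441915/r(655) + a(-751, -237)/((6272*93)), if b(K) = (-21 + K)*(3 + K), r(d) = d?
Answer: 51553447355/76411776 ≈ 674.68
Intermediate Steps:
a(j, C) = -23 (a(j, C) = -63 + (-2)**2 - 18*(-2) = -63 + 4 + 36 = -23)
441915/r(655) + a(-751, -237)/((6272*93)) = 441915/655 - 23/(6272*93) = 441915*(1/655) - 23/583296 = 88383/131 - 23*1/583296 = 88383/131 - 23/583296 = 51553447355/76411776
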